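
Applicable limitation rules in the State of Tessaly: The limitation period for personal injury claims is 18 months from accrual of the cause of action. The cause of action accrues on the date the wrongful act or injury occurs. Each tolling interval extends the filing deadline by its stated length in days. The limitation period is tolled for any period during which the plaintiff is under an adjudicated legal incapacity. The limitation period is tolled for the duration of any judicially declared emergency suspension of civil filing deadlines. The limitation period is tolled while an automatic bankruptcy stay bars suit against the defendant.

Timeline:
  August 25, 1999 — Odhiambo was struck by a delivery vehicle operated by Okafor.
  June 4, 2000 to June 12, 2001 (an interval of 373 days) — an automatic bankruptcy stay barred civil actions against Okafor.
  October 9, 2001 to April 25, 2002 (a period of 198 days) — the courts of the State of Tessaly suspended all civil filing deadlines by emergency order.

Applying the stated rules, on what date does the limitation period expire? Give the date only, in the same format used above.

September 19, 2002

The cause of action accrued on August 25, 1999, the date of the act.
18 months from August 25, 1999 is February 25, 2001.
The automatic bankruptcy stay from June 4, 2000 to June 12, 2001 tolled the period for 373 days, extending the deadline to March 5, 2002.
The period was tolled for 198 days by the emergency suspension of filing deadlines (October 9, 2001 to April 25, 2002), pushing the deadline to September 19, 2002.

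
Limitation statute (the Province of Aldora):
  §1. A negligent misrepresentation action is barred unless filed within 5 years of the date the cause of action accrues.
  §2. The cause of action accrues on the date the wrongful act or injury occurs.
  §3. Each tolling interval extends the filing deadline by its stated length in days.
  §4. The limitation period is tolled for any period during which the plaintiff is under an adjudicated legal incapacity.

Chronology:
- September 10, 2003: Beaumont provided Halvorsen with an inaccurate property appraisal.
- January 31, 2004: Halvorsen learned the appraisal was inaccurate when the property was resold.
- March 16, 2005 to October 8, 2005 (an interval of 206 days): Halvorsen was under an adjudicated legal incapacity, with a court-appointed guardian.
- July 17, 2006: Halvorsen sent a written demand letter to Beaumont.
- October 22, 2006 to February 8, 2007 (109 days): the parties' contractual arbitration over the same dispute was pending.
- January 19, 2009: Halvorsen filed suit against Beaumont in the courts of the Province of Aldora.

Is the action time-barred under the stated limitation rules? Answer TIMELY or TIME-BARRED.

Accrual is governed by the date of the act, so the period began to run on September 10, 2003; the later discovery on January 31, 2004 is irrelevant under the stated rule.
The untolled deadline — 5 years after September 10, 2003 — is September 10, 2008.
The plaintiff's legal incapacity from March 16, 2005 to October 8, 2005 tolled the period for 206 days, extending the deadline to April 4, 2009.
Although a pending arbitration ran from October 22, 2006 to February 8, 2007, the stated rules do not make that a tolling event, so it is disregarded.
Nothing else in the chronology tolls or restarts the period.
Filing on January 19, 2009 beat the April 4, 2009 deadline — the action is timely.

TIMELY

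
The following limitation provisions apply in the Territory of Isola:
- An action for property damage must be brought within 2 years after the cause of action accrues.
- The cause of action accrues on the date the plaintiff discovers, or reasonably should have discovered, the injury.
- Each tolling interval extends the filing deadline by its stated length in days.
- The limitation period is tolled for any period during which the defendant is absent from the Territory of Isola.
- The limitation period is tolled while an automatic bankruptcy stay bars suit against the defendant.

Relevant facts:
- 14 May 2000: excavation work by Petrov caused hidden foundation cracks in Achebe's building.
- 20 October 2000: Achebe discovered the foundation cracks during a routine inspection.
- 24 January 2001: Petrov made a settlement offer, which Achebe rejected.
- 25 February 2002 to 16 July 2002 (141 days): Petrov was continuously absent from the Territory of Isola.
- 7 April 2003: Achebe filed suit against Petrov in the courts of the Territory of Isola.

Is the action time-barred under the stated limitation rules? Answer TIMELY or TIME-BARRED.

TIME-BARRED

Accrual is tied to discovery, so the period began on 20 October 2000 rather than on 14 May 2000 when the act occurred.
The untolled deadline — 2 years after 20 October 2000 — is 20 October 2002.
The defendant's absence from the jurisdiction from 25 February 2002 to 16 July 2002 tolled the period for 141 days, extending the deadline to 10 March 2003.
None of the other events listed affects the running of the period under the stated rules.
Filing on 7 April 2003 missed the 10 March 2003 deadline — the action is time-barred.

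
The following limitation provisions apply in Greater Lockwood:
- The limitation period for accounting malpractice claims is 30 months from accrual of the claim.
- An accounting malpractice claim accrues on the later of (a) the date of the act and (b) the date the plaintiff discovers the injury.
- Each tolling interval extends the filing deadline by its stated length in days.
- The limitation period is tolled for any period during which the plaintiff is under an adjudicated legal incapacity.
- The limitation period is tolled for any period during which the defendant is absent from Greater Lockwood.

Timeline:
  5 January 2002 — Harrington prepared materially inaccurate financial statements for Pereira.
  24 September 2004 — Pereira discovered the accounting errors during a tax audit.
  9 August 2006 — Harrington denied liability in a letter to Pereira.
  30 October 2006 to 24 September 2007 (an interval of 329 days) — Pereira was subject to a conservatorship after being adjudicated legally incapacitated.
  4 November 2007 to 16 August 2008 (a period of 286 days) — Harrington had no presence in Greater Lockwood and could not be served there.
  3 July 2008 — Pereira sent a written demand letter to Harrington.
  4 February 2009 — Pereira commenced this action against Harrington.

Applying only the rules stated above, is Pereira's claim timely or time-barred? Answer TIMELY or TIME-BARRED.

The claim accrued on 24 September 2004 — the later of the 5 January 2002 act and the 24 September 2004 discovery.
30 months from 24 September 2004 is 24 March 2007.
The plaintiff's legal incapacity from 30 October 2006 to 24 September 2007 tolled the period for 329 days, extending the deadline to 16 February 2008.
Because the defendant's absence from the jurisdiction ran from 4 November 2007 to 16 August 2008, the deadline is extended by 286 days to 28 November 2008.
The other events in the timeline have no effect on the limitation period under the stated rules.
The 4 February 2009 filing falls after the 28 November 2008 deadline; the claim is time-barred.

TIME-BARRED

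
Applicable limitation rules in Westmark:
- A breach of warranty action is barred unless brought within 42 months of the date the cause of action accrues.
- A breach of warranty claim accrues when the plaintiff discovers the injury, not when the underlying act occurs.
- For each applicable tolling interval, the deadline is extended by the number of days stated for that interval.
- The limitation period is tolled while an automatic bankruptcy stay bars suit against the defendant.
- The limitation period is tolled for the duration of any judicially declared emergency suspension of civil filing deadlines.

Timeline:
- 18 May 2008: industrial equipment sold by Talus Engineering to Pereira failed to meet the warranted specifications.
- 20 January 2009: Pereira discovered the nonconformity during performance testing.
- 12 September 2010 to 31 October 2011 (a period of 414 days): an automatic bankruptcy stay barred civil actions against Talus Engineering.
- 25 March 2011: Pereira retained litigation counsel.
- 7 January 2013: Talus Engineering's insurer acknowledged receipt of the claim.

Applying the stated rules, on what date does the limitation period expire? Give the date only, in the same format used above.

7 September 2013

Accrual is tied to discovery, so the period began on 20 January 2009 rather than on 18 May 2008 when the act occurred.
The untolled deadline — 42 months after 20 January 2009 — is 20 July 2012.
Because the automatic bankruptcy stay ran from 12 September 2010 to 31 October 2011, the deadline is extended by 414 days to 7 September 2013.
Nothing else in the chronology tolls or restarts the period.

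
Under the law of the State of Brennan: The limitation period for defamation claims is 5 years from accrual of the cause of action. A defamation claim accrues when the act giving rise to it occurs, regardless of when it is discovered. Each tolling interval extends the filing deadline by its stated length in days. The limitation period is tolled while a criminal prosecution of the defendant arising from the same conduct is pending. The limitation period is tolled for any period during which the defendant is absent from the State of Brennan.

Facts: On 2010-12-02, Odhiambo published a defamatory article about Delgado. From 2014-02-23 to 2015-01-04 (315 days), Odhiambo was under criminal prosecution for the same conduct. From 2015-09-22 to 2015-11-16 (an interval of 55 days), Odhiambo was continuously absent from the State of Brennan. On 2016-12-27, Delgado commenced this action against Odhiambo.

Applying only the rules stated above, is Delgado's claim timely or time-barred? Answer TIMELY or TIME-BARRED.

TIME-BARRED

The cause of action accrued on 2010-12-02, the date of the act.
The untolled deadline — 5 years after 2010-12-02 — is 2015-12-02.
The pending criminal prosecution from 2014-02-23 to 2015-01-04 tolled the period for 315 days, extending the deadline to 2016-10-12.
The defendant's absence from the jurisdiction from 2015-09-22 to 2015-11-16 tolled the period for 55 days, extending the deadline to 2016-12-06.
The 2016-12-27 filing falls after the 2016-12-06 deadline; the claim is time-barred.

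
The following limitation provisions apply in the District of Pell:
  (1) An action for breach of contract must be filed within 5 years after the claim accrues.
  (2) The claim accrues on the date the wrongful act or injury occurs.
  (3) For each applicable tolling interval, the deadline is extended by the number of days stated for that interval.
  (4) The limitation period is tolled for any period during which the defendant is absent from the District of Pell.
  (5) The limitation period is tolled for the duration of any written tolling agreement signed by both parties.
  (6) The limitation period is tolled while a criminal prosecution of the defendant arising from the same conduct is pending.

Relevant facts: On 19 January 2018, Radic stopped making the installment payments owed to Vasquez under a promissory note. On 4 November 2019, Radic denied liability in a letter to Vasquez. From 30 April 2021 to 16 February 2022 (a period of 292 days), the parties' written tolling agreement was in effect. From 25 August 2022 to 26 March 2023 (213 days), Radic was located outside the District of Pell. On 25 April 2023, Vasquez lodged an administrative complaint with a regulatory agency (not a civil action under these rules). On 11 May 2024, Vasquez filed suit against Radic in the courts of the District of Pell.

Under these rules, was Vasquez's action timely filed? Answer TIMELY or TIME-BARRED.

TIMELY

The claim accrued on 19 January 2018, when the wrongful act occurred.
The untolled deadline — 5 years after 19 January 2018 — is 19 January 2023.
Because the written tolling agreement ran from 30 April 2021 to 16 February 2022, the deadline is extended by 292 days to 7 November 2023.
The defendant's absence from the jurisdiction from 25 August 2022 to 26 March 2023 tolled the period for 213 days, extending the deadline to 7 June 2024.
Nothing else in the chronology tolls or restarts the period.
The 11 May 2024 filing precedes the 7 June 2024 deadline; the claim is timely.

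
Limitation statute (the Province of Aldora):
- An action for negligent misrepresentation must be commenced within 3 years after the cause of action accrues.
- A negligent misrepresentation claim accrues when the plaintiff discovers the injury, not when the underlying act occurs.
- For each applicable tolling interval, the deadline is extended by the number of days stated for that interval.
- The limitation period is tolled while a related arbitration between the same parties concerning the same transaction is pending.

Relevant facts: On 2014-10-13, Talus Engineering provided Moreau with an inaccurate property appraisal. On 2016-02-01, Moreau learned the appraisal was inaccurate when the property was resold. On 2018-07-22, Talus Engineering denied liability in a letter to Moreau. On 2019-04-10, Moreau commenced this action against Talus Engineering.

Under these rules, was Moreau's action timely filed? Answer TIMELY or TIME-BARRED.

The claim did not accrue until Moreau discovered the injury on 2016-02-01; the 2014-10-13 act date does not start the clock under the stated rule.
The untolled deadline — 3 years after 2016-02-01 — is 2019-02-01.
Nothing else in the chronology tolls or restarts the period.
Filing on 2019-04-10 missed the 2019-02-01 deadline — the action is time-barred.

TIME-BARRED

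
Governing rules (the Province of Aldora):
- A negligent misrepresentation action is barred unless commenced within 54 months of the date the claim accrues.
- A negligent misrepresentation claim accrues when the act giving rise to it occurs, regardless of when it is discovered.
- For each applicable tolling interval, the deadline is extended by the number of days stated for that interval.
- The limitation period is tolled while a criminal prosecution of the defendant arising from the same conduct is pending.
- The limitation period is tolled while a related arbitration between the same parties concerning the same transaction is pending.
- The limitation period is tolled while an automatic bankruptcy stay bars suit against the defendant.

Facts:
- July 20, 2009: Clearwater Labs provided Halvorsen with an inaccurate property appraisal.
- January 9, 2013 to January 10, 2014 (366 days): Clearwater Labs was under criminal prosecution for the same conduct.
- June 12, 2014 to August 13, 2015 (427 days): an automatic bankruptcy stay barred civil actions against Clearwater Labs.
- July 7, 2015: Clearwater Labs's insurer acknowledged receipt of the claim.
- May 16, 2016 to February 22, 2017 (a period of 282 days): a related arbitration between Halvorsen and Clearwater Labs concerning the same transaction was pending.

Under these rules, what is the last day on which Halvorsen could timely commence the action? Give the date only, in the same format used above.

The limitation period began to run on July 20, 2009.
Adding the 54 months base period to July 20, 2009 gives a deadline of January 20, 2014, before any tolling.
Because the pending criminal prosecution ran from January 9, 2013 to January 10, 2014, the deadline is extended by 366 days to January 21, 2015.
Because the automatic bankruptcy stay ran from June 12, 2014 to August 13, 2015, the deadline is extended by 427 days to March 23, 2016.
The pending related arbitration starting May 16, 2016 came too late — the period had run on March 23, 2016 — and so does not extend the deadline.
None of the other events listed affects the running of the period under the stated rules.

March 23, 2016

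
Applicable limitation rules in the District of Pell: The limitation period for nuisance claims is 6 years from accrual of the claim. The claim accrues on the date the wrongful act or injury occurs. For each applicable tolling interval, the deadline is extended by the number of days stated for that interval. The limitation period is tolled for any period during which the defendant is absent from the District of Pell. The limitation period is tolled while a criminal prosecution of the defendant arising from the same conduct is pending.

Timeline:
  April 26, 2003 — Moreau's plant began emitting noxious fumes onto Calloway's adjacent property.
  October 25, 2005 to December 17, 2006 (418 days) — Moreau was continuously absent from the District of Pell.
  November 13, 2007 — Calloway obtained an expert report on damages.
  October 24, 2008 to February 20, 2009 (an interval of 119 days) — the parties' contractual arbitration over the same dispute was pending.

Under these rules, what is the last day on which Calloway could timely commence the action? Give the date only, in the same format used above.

June 18, 2010

The claim accrued on April 26, 2003, the date of the act.
Adding the 6 years base period to April 26, 2003 gives a deadline of April 26, 2009, before any tolling.
The defendant's absence from the jurisdiction from October 25, 2005 to December 17, 2006 tolled the period for 418 days, extending the deadline to June 18, 2010.
Although a pending arbitration ran from October 24, 2008 to February 20, 2009, the stated rules do not make that a tolling event, so it is disregarded.
None of the other events listed affects the running of the period under the stated rules.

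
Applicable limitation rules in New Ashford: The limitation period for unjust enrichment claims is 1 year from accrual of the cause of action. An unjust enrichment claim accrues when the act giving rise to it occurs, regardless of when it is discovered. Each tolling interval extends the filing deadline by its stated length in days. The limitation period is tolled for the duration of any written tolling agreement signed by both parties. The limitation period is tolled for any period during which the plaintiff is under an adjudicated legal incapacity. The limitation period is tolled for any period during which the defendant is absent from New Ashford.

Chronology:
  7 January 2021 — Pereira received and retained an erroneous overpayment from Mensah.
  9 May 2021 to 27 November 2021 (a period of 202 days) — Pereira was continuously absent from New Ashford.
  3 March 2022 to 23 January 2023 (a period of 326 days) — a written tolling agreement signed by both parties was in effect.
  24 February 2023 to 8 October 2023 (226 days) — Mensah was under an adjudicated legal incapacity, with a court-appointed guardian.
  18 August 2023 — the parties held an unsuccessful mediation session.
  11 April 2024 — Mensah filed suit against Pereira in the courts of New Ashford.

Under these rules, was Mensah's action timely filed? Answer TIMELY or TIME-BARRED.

TIME-BARRED

The limitation period began to run on 7 January 2021.
1 year from 7 January 2021 is 7 January 2022.
The period was tolled for 202 days by the defendant's absence from the jurisdiction (9 May 2021 to 27 November 2021), pushing the deadline to 28 July 2022.
The period was tolled for 326 days by the written tolling agreement (3 March 2022 to 23 January 2023), pushing the deadline to 19 June 2023.
The plaintiff's legal incapacity from 24 February 2023 to 8 October 2023 tolled the period for 226 days, extending the deadline to 31 January 2024.
The other events in the timeline have no effect on the limitation period under the stated rules.
Filing on 11 April 2024 missed the 31 January 2024 deadline — the action is time-barred.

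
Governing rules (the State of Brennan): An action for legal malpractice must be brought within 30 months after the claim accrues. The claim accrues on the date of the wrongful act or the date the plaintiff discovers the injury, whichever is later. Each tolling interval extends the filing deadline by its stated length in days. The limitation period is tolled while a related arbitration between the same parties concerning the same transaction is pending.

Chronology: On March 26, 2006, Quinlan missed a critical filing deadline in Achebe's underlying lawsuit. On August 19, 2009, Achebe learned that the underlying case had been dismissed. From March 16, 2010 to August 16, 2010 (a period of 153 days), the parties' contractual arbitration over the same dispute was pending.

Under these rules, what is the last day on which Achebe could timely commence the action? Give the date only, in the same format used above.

Because discovery on August 19, 2009 post-dates the March 26, 2006 act, accrual under the later-of rule falls on August 19, 2009.
The untolled deadline — 30 months after August 19, 2009 — is February 19, 2012.
Because the pending related arbitration ran from March 16, 2010 to August 16, 2010, the deadline is extended by 153 days to July 21, 2012.

July 21, 2012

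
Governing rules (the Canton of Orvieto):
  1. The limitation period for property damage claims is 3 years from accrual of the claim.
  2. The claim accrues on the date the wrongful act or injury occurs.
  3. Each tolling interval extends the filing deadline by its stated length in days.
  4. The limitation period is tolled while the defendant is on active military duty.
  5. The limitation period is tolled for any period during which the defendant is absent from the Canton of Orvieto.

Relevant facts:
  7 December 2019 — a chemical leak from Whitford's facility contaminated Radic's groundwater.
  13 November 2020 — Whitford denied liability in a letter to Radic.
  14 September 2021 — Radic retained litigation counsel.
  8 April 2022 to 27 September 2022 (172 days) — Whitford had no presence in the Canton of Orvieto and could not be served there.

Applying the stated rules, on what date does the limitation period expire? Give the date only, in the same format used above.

The limitation period began to run on 7 December 2019.
3 years from 7 December 2019 is 7 December 2022.
Because the defendant's absence from the jurisdiction ran from 8 April 2022 to 27 September 2022, the deadline is extended by 172 days to 28 May 2023.
None of the other events listed affects the running of the period under the stated rules.

28 May 2023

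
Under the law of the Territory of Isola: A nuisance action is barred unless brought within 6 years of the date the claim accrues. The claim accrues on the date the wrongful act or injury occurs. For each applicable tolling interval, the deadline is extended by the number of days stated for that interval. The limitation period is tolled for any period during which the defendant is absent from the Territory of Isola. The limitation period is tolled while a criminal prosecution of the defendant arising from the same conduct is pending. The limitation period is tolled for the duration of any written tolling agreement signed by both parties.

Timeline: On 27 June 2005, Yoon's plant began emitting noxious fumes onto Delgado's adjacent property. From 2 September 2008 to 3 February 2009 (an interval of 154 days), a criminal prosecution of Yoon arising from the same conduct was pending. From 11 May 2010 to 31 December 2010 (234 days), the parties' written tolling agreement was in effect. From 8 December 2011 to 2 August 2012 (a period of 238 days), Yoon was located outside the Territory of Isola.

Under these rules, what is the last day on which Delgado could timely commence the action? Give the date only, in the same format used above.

The claim accrued on 27 June 2005, the date of the act.
The untolled deadline — 6 years after 27 June 2005 — is 27 June 2011.
The period was tolled for 154 days by the pending criminal prosecution (2 September 2008 to 3 February 2009), pushing the deadline to 28 November 2011.
Because the written tolling agreement ran from 11 May 2010 to 31 December 2010, the deadline is extended by 234 days to 19 July 2012.
The defendant's absence from the jurisdiction from 8 December 2011 to 2 August 2012 tolled the period for 238 days, extending the deadline to 14 March 2013.

14 March 2013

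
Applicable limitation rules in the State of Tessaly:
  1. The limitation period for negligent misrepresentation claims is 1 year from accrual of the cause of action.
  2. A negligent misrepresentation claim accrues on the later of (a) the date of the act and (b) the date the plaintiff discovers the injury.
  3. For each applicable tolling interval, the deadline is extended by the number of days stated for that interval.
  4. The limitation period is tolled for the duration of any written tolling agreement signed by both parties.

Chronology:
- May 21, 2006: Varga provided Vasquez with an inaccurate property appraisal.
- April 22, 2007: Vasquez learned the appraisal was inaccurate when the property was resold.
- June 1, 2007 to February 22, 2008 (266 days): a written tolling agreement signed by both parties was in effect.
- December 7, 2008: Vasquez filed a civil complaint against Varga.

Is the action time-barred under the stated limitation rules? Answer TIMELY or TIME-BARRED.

TIMELY

The claim accrued on April 22, 2007 — the later of the May 21, 2006 act and the April 22, 2007 discovery.
Adding the 1 year base period to April 22, 2007 gives a deadline of April 22, 2008, before any tolling.
Because the written tolling agreement ran from June 1, 2007 to February 22, 2008, the deadline is extended by 266 days to January 13, 2009.
Vasquez filed on December 7, 2008, before the January 13, 2009 deadline, so the action is timely.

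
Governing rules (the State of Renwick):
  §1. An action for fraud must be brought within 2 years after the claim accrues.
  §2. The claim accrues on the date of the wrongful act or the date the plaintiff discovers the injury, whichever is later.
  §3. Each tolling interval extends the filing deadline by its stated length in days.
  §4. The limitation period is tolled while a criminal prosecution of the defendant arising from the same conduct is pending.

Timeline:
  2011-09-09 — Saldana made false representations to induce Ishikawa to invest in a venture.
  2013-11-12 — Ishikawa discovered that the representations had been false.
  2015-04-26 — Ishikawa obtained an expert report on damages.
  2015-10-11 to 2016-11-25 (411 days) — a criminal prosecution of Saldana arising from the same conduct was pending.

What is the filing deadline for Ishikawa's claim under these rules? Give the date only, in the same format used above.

Because discovery on 2013-11-12 post-dates the 2011-09-09 act, accrual under the later-of rule falls on 2013-11-12.
The untolled deadline — 2 years after 2013-11-12 — is 2015-11-12.
The pending criminal prosecution from 2015-10-11 to 2016-11-25 tolled the period for 411 days, extending the deadline to 2016-12-27.
The other events in the timeline have no effect on the limitation period under the stated rules.

2016-12-27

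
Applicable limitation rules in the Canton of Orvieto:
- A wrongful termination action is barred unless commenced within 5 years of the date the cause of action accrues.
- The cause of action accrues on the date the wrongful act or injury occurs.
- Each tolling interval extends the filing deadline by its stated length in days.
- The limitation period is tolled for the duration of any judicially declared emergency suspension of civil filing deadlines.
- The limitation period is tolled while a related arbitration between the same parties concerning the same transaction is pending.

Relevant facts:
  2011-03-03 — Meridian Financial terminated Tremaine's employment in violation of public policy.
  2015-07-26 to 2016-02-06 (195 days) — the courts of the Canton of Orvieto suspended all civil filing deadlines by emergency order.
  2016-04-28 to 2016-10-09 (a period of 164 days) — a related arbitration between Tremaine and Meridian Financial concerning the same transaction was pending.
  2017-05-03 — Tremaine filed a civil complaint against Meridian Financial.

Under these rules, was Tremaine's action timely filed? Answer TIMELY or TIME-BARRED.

The limitation period began to run on 2011-03-03.
5 years from 2011-03-03 is 2016-03-03.
The emergency suspension of filing deadlines from 2015-07-26 to 2016-02-06 tolled the period for 195 days, extending the deadline to 2016-09-14.
Because the pending related arbitration ran from 2016-04-28 to 2016-10-09, the deadline is extended by 164 days to 2017-02-25.
Filing on 2017-05-03 missed the 2017-02-25 deadline — the action is time-barred.

TIME-BARRED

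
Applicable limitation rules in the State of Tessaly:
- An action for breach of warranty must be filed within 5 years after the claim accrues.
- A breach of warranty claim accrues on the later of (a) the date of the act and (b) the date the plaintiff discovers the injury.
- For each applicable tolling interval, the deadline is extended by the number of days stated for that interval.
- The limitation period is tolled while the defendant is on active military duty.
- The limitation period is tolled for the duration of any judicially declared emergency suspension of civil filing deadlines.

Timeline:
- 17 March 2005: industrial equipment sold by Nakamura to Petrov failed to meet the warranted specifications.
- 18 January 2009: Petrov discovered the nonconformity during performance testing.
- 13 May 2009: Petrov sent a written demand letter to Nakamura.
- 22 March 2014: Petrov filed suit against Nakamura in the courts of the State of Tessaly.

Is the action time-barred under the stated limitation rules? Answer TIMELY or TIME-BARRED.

Taking the later of the act (17 March 2005) and discovery (18 January 2009), the claim accrued on 18 January 2009.
The untolled deadline — 5 years after 18 January 2009 — is 18 January 2014.
Nothing else in the chronology tolls or restarts the period.
Filing on 22 March 2014 missed the 18 January 2014 deadline — the action is time-barred.

TIME-BARRED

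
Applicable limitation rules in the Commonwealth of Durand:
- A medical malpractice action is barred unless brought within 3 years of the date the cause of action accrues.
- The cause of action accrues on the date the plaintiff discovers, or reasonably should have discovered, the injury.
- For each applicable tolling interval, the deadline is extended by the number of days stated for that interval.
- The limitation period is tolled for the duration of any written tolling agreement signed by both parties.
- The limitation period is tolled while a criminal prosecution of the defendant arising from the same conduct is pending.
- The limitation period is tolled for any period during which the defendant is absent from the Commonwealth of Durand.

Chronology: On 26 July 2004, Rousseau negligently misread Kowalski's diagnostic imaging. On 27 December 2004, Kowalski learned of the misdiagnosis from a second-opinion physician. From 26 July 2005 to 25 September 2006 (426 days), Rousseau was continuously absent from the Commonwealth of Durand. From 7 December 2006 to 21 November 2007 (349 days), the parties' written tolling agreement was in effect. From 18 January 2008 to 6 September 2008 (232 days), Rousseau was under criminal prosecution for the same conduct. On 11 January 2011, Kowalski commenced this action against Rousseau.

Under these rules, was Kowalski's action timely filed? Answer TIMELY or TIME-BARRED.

Accrual is tied to discovery, so the period began on 27 December 2004 rather than on 26 July 2004 when the act occurred.
Adding the 3 years base period to 27 December 2004 gives a deadline of 27 December 2007, before any tolling.
Because the defendant's absence from the jurisdiction ran from 26 July 2005 to 25 September 2006, the deadline is extended by 426 days to 25 February 2009.
Because the written tolling agreement ran from 7 December 2006 to 21 November 2007, the deadline is extended by 349 days to 9 February 2010.
The period was tolled for 232 days by the pending criminal prosecution (18 January 2008 to 6 September 2008), pushing the deadline to 29 September 2010.
Kowalski filed on 11 January 2011, after the 29 September 2010 deadline, so the action is time-barred.

TIME-BARRED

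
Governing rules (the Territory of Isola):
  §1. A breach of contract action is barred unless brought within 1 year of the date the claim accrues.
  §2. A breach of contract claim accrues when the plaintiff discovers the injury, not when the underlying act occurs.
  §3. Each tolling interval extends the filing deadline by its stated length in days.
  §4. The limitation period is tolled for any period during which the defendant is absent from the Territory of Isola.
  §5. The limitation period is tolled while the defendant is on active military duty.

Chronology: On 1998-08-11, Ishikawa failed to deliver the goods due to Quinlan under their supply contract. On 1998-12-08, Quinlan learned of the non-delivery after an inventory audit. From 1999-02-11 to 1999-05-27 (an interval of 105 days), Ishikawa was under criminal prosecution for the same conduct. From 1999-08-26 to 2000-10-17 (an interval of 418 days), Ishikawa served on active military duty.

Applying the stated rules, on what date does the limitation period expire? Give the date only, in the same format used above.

2001-01-29

The claim did not accrue until Quinlan discovered the injury on 1998-12-08; the 1998-08-11 act date does not start the clock under the stated rule.
The untolled deadline — 1 year after 1998-12-08 — is 1999-12-08.
The period was tolled for 418 days by the defendant's active military service (1999-08-26 to 2000-10-17), pushing the deadline to 2001-01-29.
The pending criminal prosecution from 1999-02-11 to 1999-05-27 does not toll the period, because no stated rule makes a criminal prosecution a tolling event.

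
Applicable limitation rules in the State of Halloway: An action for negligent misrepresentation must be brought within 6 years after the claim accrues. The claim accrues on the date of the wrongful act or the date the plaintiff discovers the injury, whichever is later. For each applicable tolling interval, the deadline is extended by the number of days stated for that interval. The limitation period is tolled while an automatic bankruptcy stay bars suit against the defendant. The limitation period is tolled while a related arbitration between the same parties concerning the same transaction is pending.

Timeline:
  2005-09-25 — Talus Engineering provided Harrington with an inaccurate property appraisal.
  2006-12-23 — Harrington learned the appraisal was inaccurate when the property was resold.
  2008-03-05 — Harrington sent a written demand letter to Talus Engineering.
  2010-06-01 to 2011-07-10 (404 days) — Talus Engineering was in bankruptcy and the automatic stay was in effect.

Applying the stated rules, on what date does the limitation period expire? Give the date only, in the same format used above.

Taking the later of the act (2005-09-25) and discovery (2006-12-23), the claim accrued on 2006-12-23.
The untolled deadline — 6 years after 2006-12-23 — is 2012-12-23.
The automatic bankruptcy stay from 2010-06-01 to 2011-07-10 tolled the period for 404 days, extending the deadline to 2014-01-31.
None of the other events listed affects the running of the period under the stated rules.

2014-01-31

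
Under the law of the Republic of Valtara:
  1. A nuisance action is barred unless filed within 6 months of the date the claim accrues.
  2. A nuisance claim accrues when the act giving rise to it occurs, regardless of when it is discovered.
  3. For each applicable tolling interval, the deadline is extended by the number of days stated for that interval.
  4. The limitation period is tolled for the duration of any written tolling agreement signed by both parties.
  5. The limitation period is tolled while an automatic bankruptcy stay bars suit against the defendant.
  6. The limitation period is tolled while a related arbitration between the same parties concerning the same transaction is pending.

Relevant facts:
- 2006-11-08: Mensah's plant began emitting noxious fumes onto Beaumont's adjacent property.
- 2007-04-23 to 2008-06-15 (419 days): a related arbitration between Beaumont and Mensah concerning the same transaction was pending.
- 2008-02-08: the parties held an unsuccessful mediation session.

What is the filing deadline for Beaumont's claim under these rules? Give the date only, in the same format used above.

2008-06-30

The limitation period began to run on 2006-11-08.
6 months from 2006-11-08 is 2007-05-08.
Because the pending related arbitration ran from 2007-04-23 to 2008-06-15, the deadline is extended by 419 days to 2008-06-30.
Nothing else in the chronology tolls or restarts the period.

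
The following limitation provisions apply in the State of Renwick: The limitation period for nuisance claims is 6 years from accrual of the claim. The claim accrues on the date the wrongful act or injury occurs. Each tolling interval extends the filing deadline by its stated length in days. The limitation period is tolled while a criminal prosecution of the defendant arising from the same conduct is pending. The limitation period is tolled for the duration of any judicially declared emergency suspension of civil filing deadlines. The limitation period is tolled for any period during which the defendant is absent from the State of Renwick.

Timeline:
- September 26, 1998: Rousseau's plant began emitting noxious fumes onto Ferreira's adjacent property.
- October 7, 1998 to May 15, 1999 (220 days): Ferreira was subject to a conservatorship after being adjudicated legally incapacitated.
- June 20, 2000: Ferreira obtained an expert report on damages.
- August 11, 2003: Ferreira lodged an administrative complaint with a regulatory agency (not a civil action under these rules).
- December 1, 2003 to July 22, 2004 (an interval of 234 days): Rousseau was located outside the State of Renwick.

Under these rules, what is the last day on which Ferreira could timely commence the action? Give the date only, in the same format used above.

The limitation period began to run on September 26, 1998.
6 years from September 26, 1998 is September 26, 2004.
Because the defendant's absence from the jurisdiction ran from December 1, 2003 to July 22, 2004, the deadline is extended by 234 days to May 18, 2005.
No stated provision tolls the period for the plaintiff's incapacity, so the interval from October 7, 1998 to May 15, 1999 has no effect on the deadline.
The other events in the timeline have no effect on the limitation period under the stated rules.

May 18, 2005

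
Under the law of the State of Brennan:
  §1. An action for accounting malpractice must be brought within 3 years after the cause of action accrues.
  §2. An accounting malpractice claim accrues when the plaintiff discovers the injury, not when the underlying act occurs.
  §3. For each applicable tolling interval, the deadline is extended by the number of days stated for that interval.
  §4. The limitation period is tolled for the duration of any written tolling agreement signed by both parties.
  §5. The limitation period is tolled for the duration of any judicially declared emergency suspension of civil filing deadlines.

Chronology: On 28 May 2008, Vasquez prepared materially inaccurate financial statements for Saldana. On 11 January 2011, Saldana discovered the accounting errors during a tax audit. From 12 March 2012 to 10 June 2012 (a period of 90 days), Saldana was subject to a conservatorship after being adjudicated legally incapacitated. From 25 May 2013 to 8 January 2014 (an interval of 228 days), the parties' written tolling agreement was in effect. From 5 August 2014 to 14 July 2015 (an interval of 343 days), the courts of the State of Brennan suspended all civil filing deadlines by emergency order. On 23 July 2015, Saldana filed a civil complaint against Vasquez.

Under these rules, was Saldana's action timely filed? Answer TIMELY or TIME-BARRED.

TIMELY

Accrual is tied to discovery, so the period began on 11 January 2011 rather than on 28 May 2008 when the act occurred.
The untolled deadline — 3 years after 11 January 2011 — is 11 January 2014.
The written tolling agreement from 25 May 2013 to 8 January 2014 tolled the period for 228 days, extending the deadline to 27 August 2014.
The emergency suspension of filing deadlines from 5 August 2014 to 14 July 2015 tolled the period for 343 days, extending the deadline to 5 August 2015.
The plaintiff's legal incapacity from 12 March 2012 to 10 June 2012 does not toll the period, because no stated rule makes the plaintiff's incapacity a tolling event.
The 23 July 2015 filing precedes the 5 August 2015 deadline; the claim is timely.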